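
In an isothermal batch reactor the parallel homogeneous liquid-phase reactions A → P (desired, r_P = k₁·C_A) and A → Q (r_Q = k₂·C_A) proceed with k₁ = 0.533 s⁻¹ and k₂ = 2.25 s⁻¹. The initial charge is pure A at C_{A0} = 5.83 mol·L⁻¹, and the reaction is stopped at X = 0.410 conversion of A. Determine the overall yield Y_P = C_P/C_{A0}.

C_A = C_{A0}(1−X) = 3.440 mol·L⁻¹.
Both paths are first order in A, so the instantaneous fraction to P is constant: dC_P/d(−C_A) = k₁/(k₁+k₂) = 0.1915.
C_P = 0.1915·(C_{A0}−C_A) = 0.1915×2.390 = 0.458 mol·L⁻¹.
Y_P = C_P/C_{A0} = 0.4578/5.83 = 0.0785.

0.0785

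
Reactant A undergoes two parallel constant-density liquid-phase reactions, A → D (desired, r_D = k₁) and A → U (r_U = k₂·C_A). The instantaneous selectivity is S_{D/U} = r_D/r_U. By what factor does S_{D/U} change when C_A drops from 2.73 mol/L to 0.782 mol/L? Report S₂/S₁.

3.49

S_{D/U} = (k₁/k₂)·C_A⁻¹, so S₂/S₁ = (C_{A,2}/C_{A,1})⁻¹.
= 2.73/0.782 = 3.49.
Selectivity toward D rises as C_A falls — low-concentration operation is favoured.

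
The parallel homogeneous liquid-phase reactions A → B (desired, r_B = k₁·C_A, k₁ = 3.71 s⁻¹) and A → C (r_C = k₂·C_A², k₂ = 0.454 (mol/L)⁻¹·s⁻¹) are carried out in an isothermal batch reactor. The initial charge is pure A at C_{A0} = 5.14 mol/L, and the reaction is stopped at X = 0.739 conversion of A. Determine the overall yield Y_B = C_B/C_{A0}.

C_A = C_{A0}(1−X) = 1.342 mol/L.
Along a PFR/batch, dC_B/dC_A = −r_B/(r_B+r_C) = −k₁/(k₁+k₂·C_A).
Integrating from C_{A0} to C_A: C_B = (3.71/0.454)·ln[(3.71+0.454·5.14)/(3.71+0.454·1.34)] = 8.172·ln(6.044/4.319) = 2.745 mol/L.
Y_B = C_B/C_{A0} = 2.745/5.14 = 0.534.

0.534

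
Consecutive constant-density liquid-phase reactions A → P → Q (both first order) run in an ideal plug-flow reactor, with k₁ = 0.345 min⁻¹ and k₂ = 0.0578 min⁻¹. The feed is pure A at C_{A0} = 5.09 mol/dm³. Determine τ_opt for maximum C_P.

For first-order series the maximum of C_P occurs at τ_opt = ln(k₂/k₁)/(k₂−k₁).
= ln(0.0578/0.345)/(0.0578−0.345) = ln(0.1675)/-0.2872 = -1.787/-0.2872 = 6.22 min.

6.22 min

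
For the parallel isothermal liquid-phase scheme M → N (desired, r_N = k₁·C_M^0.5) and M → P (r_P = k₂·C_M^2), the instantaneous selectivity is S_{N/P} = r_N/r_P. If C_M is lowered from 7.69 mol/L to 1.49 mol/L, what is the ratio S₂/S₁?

11.7

S_{N/P} = (k₁/k₂)·C_M^-1.5, so S₂/S₁ = (C_{M,2}/C_{M,1})^-1.5.
= (1.49/7.69)^(-1.5) = (0.1938)^(-1.5) = 11.7.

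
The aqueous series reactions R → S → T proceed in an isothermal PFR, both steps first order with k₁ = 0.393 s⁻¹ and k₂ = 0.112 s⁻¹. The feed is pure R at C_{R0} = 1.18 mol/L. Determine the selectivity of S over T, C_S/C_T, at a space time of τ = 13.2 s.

Solving the coupled first-order balances gives C_S(τ) = [k₁/(k₂−k₁)]·C_{R0}·(e^(−k₁τ) − e^(−k₂τ)).
e^(−k₁τ) = e^(−0.393×13.2) = e^(−5.188) = 0.005585; e^(−k₂τ) = e^(−1.478) = 0.2280.
C_S = 0.393×1.18/(0.112−0.393) × (0.005585−0.2280) = (-1.650)×(-0.2224) = 0.3671 mol/L.
C_R = C_{R0}e^(−k₁τ) = 0.006591 mol/L, so C_T = C_{R0}−C_R−C_S = 0.8064 mol/L; C_S/C_T = 0.455.

0.455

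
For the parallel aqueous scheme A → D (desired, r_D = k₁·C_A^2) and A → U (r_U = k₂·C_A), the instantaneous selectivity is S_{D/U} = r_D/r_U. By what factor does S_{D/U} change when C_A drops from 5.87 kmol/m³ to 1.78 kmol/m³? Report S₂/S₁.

0.303

S_{D/U} = (k₁/k₂)·C_A, so S₂/S₁ = (C_{A,2}/C_{A,1}).
= 1.78/5.87 = 0.303.
Selectivity toward D falls as C_A falls — high-concentration operation is favoured.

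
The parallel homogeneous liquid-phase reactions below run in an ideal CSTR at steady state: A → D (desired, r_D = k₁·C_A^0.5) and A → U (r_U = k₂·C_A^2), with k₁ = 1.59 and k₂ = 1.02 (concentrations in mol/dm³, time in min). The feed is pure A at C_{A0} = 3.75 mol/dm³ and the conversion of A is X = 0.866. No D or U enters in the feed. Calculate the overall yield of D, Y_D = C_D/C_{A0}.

0.705

Exit C_A = C_{A0}(1−X) = 3.75×0.134 = 0.5025 mol/dm³.
A CSTR operates uniformly at the exit composition, giving r_D = 1.127 and r_U = 0.2576 (each k·C_A^n at C_A = 0.5025).
Fraction of consumed A going to D: r_D/(r_D+r_U) = 0.8140.
C_D = 0.8140·C_{A0}·X = 0.8140×3.75×0.866 = 2.64 mol/dm³; Y_D = C_D/C_{A0} = 0.705.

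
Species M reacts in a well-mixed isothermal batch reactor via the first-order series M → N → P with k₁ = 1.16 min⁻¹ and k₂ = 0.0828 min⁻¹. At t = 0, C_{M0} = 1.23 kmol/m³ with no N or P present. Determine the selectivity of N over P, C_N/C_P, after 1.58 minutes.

Solving the coupled first-order balances gives C_N(t) = [k₁/(k₂−k₁)]·C_{M0}·(e^(−k₁t) − e^(−k₂t)).
e^(−k₁t) = e^(−1.16×1.58) = e^(−1.833) = 0.1600; e^(−k₂t) = e^(−0.1308) = 0.8774.
C_N = 1.16×1.23/(0.0828−1.16) × (0.1600−0.8774) = (-1.325)×(-0.7174) = 0.9502 kmol/m³.
C_M = C_{M0}e^(−k₁t) = 0.1968 kmol/m³, so C_P = C_{M0}−C_M−C_N = 0.08300 kmol/m³; C_N/C_P = 11.4.

11.4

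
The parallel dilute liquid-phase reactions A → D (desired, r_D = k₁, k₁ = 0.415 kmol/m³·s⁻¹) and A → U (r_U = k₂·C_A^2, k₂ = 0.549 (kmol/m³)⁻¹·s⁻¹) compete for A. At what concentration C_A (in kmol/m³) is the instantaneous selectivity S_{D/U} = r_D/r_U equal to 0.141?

2.32 kmol/m³

S_{D/U} = (k₁/k₂)·C_A^-2 ⇒ C_A = (S·k₂/k₁)^(-0.5).
= (0.141×0.549/0.415)^(-0.5) = (0.1865)^(-0.5) = 2.32 kmol/m³.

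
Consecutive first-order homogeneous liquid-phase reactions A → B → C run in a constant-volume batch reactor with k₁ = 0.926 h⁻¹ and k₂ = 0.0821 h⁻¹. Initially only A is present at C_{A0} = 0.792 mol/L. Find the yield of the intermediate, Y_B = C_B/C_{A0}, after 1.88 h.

0.748

For first-order series with pure A initially, C_B(t) = k₁C_{A0}/(k₂−k₁)·(e^(−k₁t) − e^(−k₂t)).
e^(−k₁t) = e^(−0.926×1.88) = e^(−1.741) = 0.1754; e^(−k₂t) = e^(−0.1543) = 0.8570.
C_B = 0.926×0.792/(0.0821−0.926) × (0.1754−0.8570) = (-0.8691)×(-0.6816) = 0.5924 mol/L.
Y_B = C_B/C_{A0} = 0.5924/0.792 = 0.748.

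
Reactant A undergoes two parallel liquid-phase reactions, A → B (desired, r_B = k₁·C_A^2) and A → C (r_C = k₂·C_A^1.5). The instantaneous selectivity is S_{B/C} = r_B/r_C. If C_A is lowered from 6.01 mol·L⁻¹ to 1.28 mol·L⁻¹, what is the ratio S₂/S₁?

S_{B/C} = (k₁/k₂)·C_A^0.5, so S₂/S₁ = (C_{A,2}/C_{A,1})^0.5.
= (1.28/6.01)^0.5 = (0.2130)^0.5 = 0.461.
Selectivity toward B falls as C_A falls — high-concentration operation is favoured.

0.461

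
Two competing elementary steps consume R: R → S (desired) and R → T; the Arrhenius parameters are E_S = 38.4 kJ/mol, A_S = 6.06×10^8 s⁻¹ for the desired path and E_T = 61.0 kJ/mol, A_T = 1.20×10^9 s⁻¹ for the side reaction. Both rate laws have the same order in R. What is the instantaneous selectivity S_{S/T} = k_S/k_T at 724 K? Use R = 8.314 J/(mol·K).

Since both paths have the same order in R, the concentration cancels and S_{S/T} = k_S/k_T = (A_S/A_T)·exp[(E_T−E_S)/(RT)].
(E_T−E_S)/(RT) = (61.0−38.4)×10³/(8.314×724) = 22600/6019 = 3.755.
k_S/k_T = (6.06×10^8/1.20×10^9)·exp(3.755) = 0.5050 × 42.72 = 21.6.

21.6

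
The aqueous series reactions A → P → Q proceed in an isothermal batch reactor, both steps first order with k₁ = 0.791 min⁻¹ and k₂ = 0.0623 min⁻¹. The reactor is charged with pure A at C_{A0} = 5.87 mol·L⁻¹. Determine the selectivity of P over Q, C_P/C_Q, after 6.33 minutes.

2.69

Solving the coupled first-order balances gives C_P(t) = [k₁/(k₂−k₁)]·C_{A0}·(e^(−k₁t) − e^(−k₂t)).
e^(−k₁t) = e^(−0.791×6.33) = e^(−5.007) = 0.006691; e^(−k₂t) = e^(−0.3944) = 0.6741.
C_P = 0.791×5.87/(0.0623−0.791) × (0.006691−0.6741) = (-6.372)×(-0.6674) = 4.253 mol·L⁻¹.
C_A = C_{A0}e^(−k₁t) = 0.03927 mol·L⁻¹, so C_Q = C_{A0}−C_A−C_P = 1.578 mol·L⁻¹; C_P/C_Q = 2.69.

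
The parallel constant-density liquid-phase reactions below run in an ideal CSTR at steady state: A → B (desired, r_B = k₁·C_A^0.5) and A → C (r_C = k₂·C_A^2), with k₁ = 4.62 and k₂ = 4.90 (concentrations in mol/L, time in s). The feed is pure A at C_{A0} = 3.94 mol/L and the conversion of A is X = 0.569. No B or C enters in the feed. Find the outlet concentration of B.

0.670 mol/L

Exit C_A = C_{A0}(1−X) = 3.94×0.431 = 1.698 mol/L.
A CSTR operates uniformly at the exit composition, giving r_B = 6.020 and r_C = 14.13 (each k·C_A^n at C_A = 1.698).
Fraction of consumed A going to B: r_B/(r_B+r_C) = 0.2988.
C_B = 0.2988·C_{A0}·X = 0.2988×3.94×0.569 = 0.670 mol/L.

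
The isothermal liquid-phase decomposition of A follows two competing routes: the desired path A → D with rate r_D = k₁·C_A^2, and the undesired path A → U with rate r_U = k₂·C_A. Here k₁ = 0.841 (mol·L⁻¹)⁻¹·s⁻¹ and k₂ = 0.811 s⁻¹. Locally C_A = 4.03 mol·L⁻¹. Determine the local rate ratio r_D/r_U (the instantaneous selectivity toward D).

4.18

S_{D/U} = r_D/r_U = (k₁·C_A^2)/(k₂·C_A) = (k₁/k₂)·C_A.
= (0.841×4.030^2) / (0.811×4.030) = 13.66/3.268 = 4.18.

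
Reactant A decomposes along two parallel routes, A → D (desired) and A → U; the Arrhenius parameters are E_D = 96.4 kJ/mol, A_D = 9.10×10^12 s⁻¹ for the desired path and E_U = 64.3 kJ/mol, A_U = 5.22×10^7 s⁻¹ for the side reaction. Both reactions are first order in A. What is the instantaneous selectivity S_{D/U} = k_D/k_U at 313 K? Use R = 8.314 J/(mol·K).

k_D/k_U = (A_D/A_U)·exp[−(E_D−E_U)/(RT)] = (A_D/A_U)·exp[(E_U−E_D)/(RT)].
(E_U−E_D)/(RT) = (64.3−96.4)×10³/(8.314×313) = -32100/2602 = -12.34.
k_D/k_U = (9.10×10^12/5.22×10^7)·exp(-12.34) = 1.743×10^5 × 4.394×10^-6 = 0.766.

0.766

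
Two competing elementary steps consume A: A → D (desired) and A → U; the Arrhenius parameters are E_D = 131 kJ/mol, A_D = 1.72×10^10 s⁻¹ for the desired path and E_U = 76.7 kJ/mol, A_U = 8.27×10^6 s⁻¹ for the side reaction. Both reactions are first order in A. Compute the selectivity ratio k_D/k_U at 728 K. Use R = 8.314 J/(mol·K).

0.264

k_D/k_U = (A_D/A_U)·exp[−(E_D−E_U)/(RT)] = (A_D/A_U)·exp[(E_U−E_D)/(RT)].
(E_U−E_D)/(RT) = (76.7−131)×10³/(8.314×728) = -54300/6053 = -8.971.
k_D/k_U = (1.72×10^10/8.27×10^6)·exp(-8.971) = 2080 × 1.270×10^-4 = 0.264.
Since E_D > E_U, raising the temperature improves selectivity toward D.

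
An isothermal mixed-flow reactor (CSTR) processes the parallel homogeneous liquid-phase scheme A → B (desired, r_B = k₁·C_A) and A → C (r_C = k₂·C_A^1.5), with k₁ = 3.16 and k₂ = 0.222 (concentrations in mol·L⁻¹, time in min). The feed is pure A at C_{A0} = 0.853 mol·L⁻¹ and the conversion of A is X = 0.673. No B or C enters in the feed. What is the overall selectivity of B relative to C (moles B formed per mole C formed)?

Exit C_A = C_{A0}(1−X) = 0.853×0.327 = 0.2789 mol·L⁻¹.
A CSTR operates uniformly at the exit composition, giving r_B = 0.8814 and r_C = 0.03270 (each k·C_A^n at C_A = 0.2789).
Overall selectivity = C_B/C_C = r_Bτ/(r_Cτ) = r_B/r_C = 27.0.

27.0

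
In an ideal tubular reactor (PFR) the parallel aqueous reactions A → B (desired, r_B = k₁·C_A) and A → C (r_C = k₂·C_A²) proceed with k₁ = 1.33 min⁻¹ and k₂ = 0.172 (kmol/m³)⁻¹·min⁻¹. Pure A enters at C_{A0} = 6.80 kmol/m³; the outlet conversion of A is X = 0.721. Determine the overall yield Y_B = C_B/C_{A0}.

C_A = C_{A0}(1−X) = 1.897 kmol/m³.
Along a PFR/batch, dC_B/dC_A = −r_B/(r_B+r_C) = −k₁/(k₁+k₂·C_A).
Integrating from C_{A0} to C_A: C_B = (1.33/0.172)·ln[(1.33+0.172·6.80)/(1.33+0.172·1.90)] = 7.733·ln(2.500/1.656) = 3.182 kmol/m³.
Y_B = C_B/C_{A0} = 3.182/6.80 = 0.468.

0.468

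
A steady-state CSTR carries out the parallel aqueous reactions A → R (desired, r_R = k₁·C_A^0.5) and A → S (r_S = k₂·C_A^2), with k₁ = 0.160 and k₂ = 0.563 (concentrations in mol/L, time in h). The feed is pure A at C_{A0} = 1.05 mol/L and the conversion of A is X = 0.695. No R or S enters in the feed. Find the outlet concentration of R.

0.446 mol/L

Exit C_A = C_{A0}(1−X) = 1.05×0.305 = 0.3203 mol/L.
A CSTR operates uniformly at the exit composition, giving r_R = 0.09055 and r_S = 0.05774 (each k·C_A^n at C_A = 0.3203).
Fraction of consumed A going to R: r_R/(r_R+r_S) = 0.6106.
C_R = 0.6106·C_{A0}·X = 0.6106×1.05×0.695 = 0.446 mol/L.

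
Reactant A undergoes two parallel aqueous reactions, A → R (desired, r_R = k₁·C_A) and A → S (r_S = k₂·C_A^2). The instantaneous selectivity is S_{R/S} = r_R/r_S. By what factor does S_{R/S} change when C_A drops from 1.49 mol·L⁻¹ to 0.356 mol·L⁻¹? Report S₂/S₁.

4.19

S_{R/S} = (k₁/k₂)·C_A⁻¹, so S₂/S₁ = (C_{A,2}/C_{A,1})⁻¹.
= 1.49/0.356 = 4.19.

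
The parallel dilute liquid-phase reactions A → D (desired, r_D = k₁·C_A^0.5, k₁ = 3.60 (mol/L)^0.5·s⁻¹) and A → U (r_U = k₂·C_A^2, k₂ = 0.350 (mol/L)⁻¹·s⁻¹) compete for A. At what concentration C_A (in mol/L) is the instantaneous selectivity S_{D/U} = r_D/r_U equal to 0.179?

S_{D/U} = (k₁/k₂)·C_A^-1.5 ⇒ C_A = (S·k₂/k₁)^(1/(-1.5)).
= (0.179×0.350/3.60)^(-0.6667) = (0.01740)^(-0.6667) = 14.9 mol/L.

14.9 mol/L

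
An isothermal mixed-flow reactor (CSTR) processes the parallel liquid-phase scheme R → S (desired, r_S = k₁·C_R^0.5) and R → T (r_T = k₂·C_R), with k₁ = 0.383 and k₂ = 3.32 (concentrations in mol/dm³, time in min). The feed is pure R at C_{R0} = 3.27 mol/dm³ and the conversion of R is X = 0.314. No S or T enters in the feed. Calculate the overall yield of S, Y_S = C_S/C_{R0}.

0.0225

Exit C_R = C_{R0}(1−X) = 3.27×0.686 = 2.243 mol/dm³.
A CSTR operates uniformly at the exit composition, giving r_S = 0.5736 and r_T = 7.447 (each k·C_R^n at C_R = 2.243).
Fraction of consumed R going to S: r_S/(r_S+r_T) = 0.07152.
C_S = 0.07152·C_{R0}·X = 0.07152×3.27×0.314 = 0.0734 mol/dm³; Y_S = C_S/C_{R0} = 0.0225.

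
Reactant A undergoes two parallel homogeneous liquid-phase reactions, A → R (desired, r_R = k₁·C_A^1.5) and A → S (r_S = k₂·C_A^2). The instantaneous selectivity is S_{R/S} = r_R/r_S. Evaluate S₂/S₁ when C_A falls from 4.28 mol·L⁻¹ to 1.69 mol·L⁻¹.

1.59

S_{R/S} = (k₁/k₂)·C_A^-0.5, so S₂/S₁ = (C_{A,2}/C_{A,1})^-0.5.
= (1.69/4.28)^(-0.5) = (0.3949)^(-0.5) = 1.59.
Selectivity toward R rises as C_A falls — low-concentration operation is favoured.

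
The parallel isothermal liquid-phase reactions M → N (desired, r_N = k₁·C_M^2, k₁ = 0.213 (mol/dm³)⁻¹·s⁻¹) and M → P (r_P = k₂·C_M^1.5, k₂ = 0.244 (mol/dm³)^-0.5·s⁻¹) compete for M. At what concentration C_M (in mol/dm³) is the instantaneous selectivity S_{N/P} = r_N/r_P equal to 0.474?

0.295 mol/dm³

S_{N/P} = (k₁/k₂)·C_M^0.5 ⇒ C_M = (S·k₂/k₁)^(2).
= (0.474×0.244/0.213)^(2) = (0.5430)^(2) = 0.295 mol/dm³.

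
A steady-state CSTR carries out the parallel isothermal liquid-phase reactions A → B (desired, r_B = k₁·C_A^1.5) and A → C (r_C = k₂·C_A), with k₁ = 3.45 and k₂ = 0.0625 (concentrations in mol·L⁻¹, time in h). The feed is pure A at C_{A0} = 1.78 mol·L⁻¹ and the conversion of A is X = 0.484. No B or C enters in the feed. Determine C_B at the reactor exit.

0.846 mol·L⁻¹

Exit C_A = C_{A0}(1−X) = 1.78×0.516 = 0.9185 mol·L⁻¹.
In a CSTR the entire volume is at exit conditions, so r_B = 3.45×0.9185^1.5 = 3.037 and r_C = 0.0625×0.9185 = 0.05741.
Fraction of consumed A going to B: r_B/(r_B+r_C) = 0.9814.
C_B = 0.9814·C_{A0}·X = 0.9814×1.78×0.484 = 0.846 mol·L⁻¹.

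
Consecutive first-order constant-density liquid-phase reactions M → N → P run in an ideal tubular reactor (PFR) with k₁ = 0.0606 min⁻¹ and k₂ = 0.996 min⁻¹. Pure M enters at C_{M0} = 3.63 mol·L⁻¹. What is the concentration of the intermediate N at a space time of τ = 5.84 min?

For first-order series with pure M initially, C_N(τ) = k₁C_{M0}/(k₂−k₁)·(e^(−k₁τ) − e^(−k₂τ)).
e^(−k₁τ) = e^(−0.0606×5.84) = e^(−0.3539) = 0.7019; e^(−k₂τ) = e^(−5.817) = 0.002978.
C_N = 0.0606×3.63/(0.996−0.0606) × (0.7019−0.002978) = 0.2352×0.6990 = 0.1644 mol·L⁻¹.

0.164 mol·L⁻¹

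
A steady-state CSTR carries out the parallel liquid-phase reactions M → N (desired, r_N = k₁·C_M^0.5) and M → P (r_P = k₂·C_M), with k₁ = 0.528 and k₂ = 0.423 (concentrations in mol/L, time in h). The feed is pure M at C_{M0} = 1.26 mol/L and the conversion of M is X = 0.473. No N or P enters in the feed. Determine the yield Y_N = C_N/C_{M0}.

0.286

Exit C_M = C_{M0}(1−X) = 1.26×0.527 = 0.6640 mol/L.
A CSTR operates uniformly at the exit composition, giving r_N = 0.4303 and r_P = 0.2809 (each k·C_M^n at C_M = 0.6640).
Fraction of consumed M going to N: r_N/(r_N+r_P) = 0.6050.
C_N = 0.6050·C_{M0}·X = 0.6050×1.26×0.473 = 0.361 mol/L; Y_N = C_N/C_{M0} = 0.286.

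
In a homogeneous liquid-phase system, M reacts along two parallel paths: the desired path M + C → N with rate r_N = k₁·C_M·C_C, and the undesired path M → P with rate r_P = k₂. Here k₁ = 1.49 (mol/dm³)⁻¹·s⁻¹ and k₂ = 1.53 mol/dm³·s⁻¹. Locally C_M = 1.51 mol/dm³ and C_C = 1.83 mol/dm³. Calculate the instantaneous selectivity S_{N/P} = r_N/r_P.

S_{N/P} = r_N/r_P = (k₁·C_M·C_C)/(k₂) = (k₁/k₂)·C_M·C_C.
= (1.49×1.510×1.830) / (1.53) = 4.117/1.530 = 2.69.

2.69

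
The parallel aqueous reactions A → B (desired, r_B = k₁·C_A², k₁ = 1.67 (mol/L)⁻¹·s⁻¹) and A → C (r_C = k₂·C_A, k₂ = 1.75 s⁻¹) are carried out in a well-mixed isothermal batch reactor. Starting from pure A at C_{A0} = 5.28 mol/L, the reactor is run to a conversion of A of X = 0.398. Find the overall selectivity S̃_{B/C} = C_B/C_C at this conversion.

3.97

C_A = C_{A0}(1−X) = 3.179 mol/L.
Along a PFR/batch, dC_C/dC_A = −r_C/(r_B+r_C) = −k₂/(k₂+k₁·C_A).
Integrating from C_{A0} to C_A: C_C = (1.75/1.67)·ln[(1.75+1.67·5.28)/(1.75+1.67·3.18)] = 1.048·ln(10.57/7.058) = 0.4229 mol/L.
Then C_B = (C_{A0}−C_A) − C_C = 2.101 − 0.4229 = 1.679 mol/L.
S̃_{B/C} = C_B/C_C = 1.679/0.4229 = 3.97.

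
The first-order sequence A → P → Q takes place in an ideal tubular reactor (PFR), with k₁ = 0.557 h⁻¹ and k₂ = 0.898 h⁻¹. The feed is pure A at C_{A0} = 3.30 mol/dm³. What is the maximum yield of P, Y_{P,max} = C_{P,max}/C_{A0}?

At the optimum, C_{P,max}/C_{A0} = (k₁/k₂)^[k₂/(k₂−k₁)].
= (0.557/0.898)^(0.898/(0.898−0.557)) = (0.6203)^(2.633) = 0.2843.

0.284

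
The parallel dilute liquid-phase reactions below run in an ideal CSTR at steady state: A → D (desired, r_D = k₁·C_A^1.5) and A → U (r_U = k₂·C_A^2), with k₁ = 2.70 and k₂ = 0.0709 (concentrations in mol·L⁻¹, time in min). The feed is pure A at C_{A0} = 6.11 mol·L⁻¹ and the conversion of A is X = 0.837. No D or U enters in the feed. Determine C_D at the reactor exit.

4.98 mol·L⁻¹

Exit C_A = C_{A0}(1−X) = 6.11×0.163 = 0.9959 mol·L⁻¹.
In a CSTR the entire volume is at exit conditions, so r_D = 2.70×0.9959^1.5 = 2.684 and r_U = 0.0709×0.9959^2 = 0.07032.
Fraction of consumed A going to D: r_D/(r_D+r_U) = 0.9745.
C_D = 0.9745·C_{A0}·X = 0.9745×6.11×0.837 = 4.98 mol·L⁻¹.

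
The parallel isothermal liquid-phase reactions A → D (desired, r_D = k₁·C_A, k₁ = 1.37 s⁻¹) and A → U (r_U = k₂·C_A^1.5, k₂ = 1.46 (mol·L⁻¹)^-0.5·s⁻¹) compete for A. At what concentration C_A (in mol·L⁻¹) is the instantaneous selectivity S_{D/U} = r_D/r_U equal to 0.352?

S_{D/U} = (k₁/k₂)·C_A^-0.5 ⇒ C_A = (S·k₂/k₁)^(-2).
= (0.352×1.46/1.37)^(-2) = (0.3751)^(-2) = 7.11 mol·L⁻¹.

7.11 mol·L⁻¹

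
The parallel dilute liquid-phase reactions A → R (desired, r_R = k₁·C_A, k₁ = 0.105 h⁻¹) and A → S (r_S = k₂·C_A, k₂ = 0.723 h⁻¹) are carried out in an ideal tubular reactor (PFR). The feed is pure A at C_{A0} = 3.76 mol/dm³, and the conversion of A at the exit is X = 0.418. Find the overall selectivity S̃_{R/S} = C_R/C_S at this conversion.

C_A = C_{A0}(1−X) = 2.188 mol/dm³.
Both paths are first order in A, so the instantaneous fraction to R is constant: dC_R/d(−C_A) = k₁/(k₁+k₂) = 0.1268.
C_R = 0.1268·(C_{A0}−C_A) = 0.1268×1.572 = 0.199 mol/dm³.
C_S = (C_{A0}−C_A)−C_R = 1.372 mol/dm³; S̃_{R/S} = 0.1993/1.372 = 0.145.

0.145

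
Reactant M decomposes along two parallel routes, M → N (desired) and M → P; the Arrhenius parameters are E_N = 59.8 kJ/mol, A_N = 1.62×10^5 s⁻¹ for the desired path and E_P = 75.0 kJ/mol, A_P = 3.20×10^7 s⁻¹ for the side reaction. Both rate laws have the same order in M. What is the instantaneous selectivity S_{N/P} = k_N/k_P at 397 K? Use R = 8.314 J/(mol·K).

With equal orders, S_{N/P} = k_N/k_P = (A_N/A_P)·exp[(E_P−E_N)/(RT)].
(E_P−E_N)/(RT) = (75.0−59.8)×10³/(8.314×397) = 15200/3301 = 4.605.
k_N/k_P = (1.62×10^5/3.20×10^7)·exp(4.605) = 0.005063 × 100.00 = 0.506.

0.506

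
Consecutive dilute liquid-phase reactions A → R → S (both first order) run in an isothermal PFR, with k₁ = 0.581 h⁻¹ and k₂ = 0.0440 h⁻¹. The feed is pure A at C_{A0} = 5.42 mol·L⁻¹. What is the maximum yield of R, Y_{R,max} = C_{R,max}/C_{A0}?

0.809

For a first-order series the maximum intermediate yield is C_{R,max}/C_{A0} = (k₁/k₂)^[k₂/(k₂−k₁)].
= (0.581/0.0440)^(0.0440/(0.0440−0.581)) = (13.20)^(-0.08194) = 0.8094.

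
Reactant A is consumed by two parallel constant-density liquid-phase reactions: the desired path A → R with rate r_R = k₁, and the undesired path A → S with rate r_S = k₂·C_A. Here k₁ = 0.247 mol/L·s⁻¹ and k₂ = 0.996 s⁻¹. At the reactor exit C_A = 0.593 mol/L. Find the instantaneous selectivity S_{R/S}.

0.418

S_{R/S} = r_R/r_S = (k₁)/(k₂·C_A) = (k₁/k₂)·C_A⁻¹.
= (0.247) / (0.996×0.5930) = 0.2470/0.5906 = 0.418.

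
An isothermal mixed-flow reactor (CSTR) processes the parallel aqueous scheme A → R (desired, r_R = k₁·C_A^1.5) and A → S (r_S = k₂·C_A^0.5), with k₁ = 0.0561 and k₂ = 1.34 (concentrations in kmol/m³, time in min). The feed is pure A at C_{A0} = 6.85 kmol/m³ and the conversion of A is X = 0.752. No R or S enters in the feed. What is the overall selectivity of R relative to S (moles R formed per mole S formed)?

0.0711

Exit C_A = C_{A0}(1−X) = 6.85×0.248 = 1.699 kmol/m³.
Rates in a CSTR are evaluated at the outlet concentration: r_R = 0.0561×1.699^1.5 = 0.1242, r_S = 1.34×1.699^0.5 = 1.747.
Overall selectivity = C_R/C_S = r_Rτ/(r_Sτ) = r_R/r_S = 0.0711.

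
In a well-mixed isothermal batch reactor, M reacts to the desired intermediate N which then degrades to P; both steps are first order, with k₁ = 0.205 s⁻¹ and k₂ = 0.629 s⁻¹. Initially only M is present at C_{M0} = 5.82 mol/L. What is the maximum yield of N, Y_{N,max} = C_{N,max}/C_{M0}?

0.190

At the optimum, C_{N,max}/C_{M0} = (k₁/k₂)^[k₂/(k₂−k₁)].
= (0.205/0.629)^(0.629/(0.629−0.205)) = (0.3259)^(1.483) = 0.1895.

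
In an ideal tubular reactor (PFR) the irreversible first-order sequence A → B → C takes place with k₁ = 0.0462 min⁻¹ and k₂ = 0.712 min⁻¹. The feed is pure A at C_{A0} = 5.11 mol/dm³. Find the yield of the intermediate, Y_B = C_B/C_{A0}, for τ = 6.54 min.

For first-order series with pure A initially, C_B(τ) = k₁C_{A0}/(k₂−k₁)·(e^(−k₁τ) − e^(−k₂τ)).
e^(−k₁τ) = e^(−0.0462×6.54) = e^(−0.3021) = 0.7392; e^(−k₂τ) = e^(−4.656) = 0.009500.
C_B = 0.0462×5.11/(0.712−0.0462) × (0.7392−0.009500) = 0.3546×0.7297 = 0.2588 mol/dm³.
Y_B = C_B/C_{A0} = 0.2588/5.11 = 0.0506.

0.0506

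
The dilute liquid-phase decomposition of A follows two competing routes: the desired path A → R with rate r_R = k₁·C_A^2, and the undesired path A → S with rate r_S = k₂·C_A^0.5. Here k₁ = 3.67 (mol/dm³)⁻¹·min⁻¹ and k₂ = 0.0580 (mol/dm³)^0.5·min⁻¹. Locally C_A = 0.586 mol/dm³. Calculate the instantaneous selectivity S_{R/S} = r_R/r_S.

28.4

S_{R/S} = r_R/r_S = (k₁·C_A^2)/(k₂·C_A^0.5) = (k₁/k₂)·C_A^1.5.
= (3.67×0.5860^2) / (0.0580×0.5860^0.5) = 1.260/0.04440 = 28.4.
Since the desired path is higher order in A, keeping C_A high (PFR or concentrated feed) favours R.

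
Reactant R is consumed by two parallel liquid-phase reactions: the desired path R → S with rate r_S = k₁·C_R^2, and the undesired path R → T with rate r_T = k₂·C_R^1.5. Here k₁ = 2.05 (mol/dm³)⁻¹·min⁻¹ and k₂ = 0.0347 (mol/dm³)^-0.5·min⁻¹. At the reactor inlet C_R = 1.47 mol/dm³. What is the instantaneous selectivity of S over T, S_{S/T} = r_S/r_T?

71.6

S_{S/T} = r_S/r_T = (k₁·C_R^2)/(k₂·C_R^1.5) = (k₁/k₂)·C_R^0.5.
= (2.05×1.470^2) / (0.0347×1.470^1.5) = 4.430/0.06185 = 71.6.
Since the desired path is higher order in R, keeping C_R high (PFR or concentrated feed) favours S.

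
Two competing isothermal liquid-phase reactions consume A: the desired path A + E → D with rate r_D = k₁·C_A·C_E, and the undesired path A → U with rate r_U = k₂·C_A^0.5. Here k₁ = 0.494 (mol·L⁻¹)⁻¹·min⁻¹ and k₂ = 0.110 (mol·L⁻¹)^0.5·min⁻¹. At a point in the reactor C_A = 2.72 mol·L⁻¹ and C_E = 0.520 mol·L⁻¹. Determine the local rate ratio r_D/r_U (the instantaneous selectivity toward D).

3.85

S_{D/U} = r_D/r_U = (k₁·C_A·C_E)/(k₂·C_A^0.5) = (k₁/k₂)·C_A^0.5·C_E.
= (0.494×2.720×0.5200) / (0.110×2.720^0.5) = 0.6987/0.1814 = 3.85.
Since the desired path is higher order in A, keeping C_A high (PFR or concentrated feed) favours D.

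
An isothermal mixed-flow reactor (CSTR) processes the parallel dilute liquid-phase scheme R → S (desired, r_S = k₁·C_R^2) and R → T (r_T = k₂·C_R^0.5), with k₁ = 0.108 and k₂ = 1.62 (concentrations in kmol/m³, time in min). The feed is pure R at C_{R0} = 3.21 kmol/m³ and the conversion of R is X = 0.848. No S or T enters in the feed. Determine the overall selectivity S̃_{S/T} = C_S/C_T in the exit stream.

0.0227

Exit C_R = C_{R0}(1−X) = 3.21×0.152 = 0.4879 kmol/m³.
Rates in a CSTR are evaluated at the outlet concentration: r_S = 0.108×0.4879^2 = 0.02571, r_T = 1.62×0.4879^0.5 = 1.132.
Overall selectivity = C_S/C_T = r_Sτ/(r_Tτ) = r_S/r_T = 0.0227.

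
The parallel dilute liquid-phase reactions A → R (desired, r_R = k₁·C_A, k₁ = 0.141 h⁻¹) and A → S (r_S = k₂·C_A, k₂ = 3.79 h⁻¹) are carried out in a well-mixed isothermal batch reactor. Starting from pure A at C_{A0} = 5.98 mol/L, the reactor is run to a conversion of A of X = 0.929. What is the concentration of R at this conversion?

C_A = C_{A0}(1−X) = 0.4246 mol/L.
Both paths are first order in A, so the instantaneous fraction to R is constant: dC_R/d(−C_A) = k₁/(k₁+k₂) = 0.03587.
C_R = 0.03587·(C_{A0}−C_A) = 0.03587×5.555 = 0.199 mol/L.

0.199 mol/L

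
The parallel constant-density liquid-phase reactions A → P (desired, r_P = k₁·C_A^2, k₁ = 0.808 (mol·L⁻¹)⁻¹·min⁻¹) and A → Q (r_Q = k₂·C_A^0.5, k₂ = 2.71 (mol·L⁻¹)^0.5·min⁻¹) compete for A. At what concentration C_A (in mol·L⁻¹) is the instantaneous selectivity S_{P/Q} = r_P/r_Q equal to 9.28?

9.89 mol·L⁻¹

S_{P/Q} = (k₁/k₂)·C_A^1.5 ⇒ C_A = (S·k₂/k₁)^(1/1.5).
= (9.28×2.71/0.808)^(0.6667) = (31.12)^(0.6667) = 9.89 mol·L⁻¹.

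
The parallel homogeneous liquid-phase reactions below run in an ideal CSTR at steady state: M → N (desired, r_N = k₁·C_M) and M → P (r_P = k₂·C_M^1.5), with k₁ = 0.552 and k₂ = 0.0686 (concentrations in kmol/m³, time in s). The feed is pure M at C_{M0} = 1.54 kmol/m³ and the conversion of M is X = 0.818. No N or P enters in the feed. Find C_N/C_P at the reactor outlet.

15.2

Exit C_M = C_{M0}(1−X) = 1.54×0.182 = 0.2803 kmol/m³.
A CSTR operates uniformly at the exit composition, giving r_N = 0.1547 and r_P = 0.01018 (each k·C_M^n at C_M = 0.2803).
Overall selectivity = C_N/C_P = r_Nτ/(r_Pτ) = r_N/r_P = 15.2.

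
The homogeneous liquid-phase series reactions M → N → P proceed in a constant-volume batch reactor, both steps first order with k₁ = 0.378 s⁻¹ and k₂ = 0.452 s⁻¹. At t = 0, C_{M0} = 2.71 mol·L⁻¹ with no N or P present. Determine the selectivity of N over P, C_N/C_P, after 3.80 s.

0.641

The intermediate concentration in a first-order A→B→C sequence is C_N = k₁C_{M0}(e^(−k₁t) − e^(−k₂t))/(k₂−k₁).
e^(−k₁t) = e^(−0.378×3.80) = e^(−1.436) = 0.2378; e^(−k₂t) = e^(−1.718) = 0.1795.
C_N = 0.378×2.71/(0.452−0.378) × (0.2378−0.1795) = 13.84×0.05829 = 0.8068 mol·L⁻¹.
C_M = C_{M0}e^(−k₁t) = 0.6444 mol·L⁻¹, so C_P = C_{M0}−C_M−C_N = 1.259 mol·L⁻¹; C_N/C_P = 0.641.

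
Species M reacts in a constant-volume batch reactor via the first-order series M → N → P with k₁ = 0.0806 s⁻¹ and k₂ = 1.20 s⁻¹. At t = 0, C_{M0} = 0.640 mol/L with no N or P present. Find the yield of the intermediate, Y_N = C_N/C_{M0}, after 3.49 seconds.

0.0533

Solving the coupled first-order balances gives C_N(t) = [k₁/(k₂−k₁)]·C_{M0}·(e^(−k₁t) − e^(−k₂t)).
e^(−k₁t) = e^(−0.0806×3.49) = e^(−0.2813) = 0.7548; e^(−k₂t) = e^(−4.188) = 0.01518.
C_N = 0.0806×0.640/(1.20−0.0806) × (0.7548−0.01518) = 0.04608×0.7396 = 0.03408 mol/L.
Y_N = C_N/C_{M0} = 0.03408/0.640 = 0.0533.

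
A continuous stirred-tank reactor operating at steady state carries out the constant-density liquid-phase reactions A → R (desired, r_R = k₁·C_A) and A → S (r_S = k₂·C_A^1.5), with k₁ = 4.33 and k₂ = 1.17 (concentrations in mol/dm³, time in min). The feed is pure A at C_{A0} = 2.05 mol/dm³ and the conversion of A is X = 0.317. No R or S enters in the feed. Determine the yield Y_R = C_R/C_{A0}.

0.240

Exit C_A = C_{A0}(1−X) = 2.05×0.683 = 1.400 mol/dm³.
In a CSTR the entire volume is at exit conditions, so r_R = 4.33×1.400 = 6.063 and r_S = 1.17×1.400^1.5 = 1.938.
Fraction of consumed A going to R: r_R/(r_R+r_S) = 0.7577.
C_R = 0.7577·C_{A0}·X = 0.7577×2.05×0.317 = 0.492 mol/dm³; Y_R = C_R/C_{A0} = 0.240.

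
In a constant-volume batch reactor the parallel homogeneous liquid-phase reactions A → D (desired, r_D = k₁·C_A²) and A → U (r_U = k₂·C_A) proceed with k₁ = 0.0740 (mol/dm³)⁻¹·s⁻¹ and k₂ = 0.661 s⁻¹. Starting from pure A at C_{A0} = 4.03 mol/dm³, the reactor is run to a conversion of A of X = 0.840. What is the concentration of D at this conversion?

0.682 mol/dm³

C_A = C_{A0}(1−X) = 0.6448 mol/dm³.
Along a PFR/batch, dC_U/dC_A = −r_U/(r_D+r_U) = −k₂/(k₂+k₁·C_A).
Integrating from C_{A0} to C_A: C_U = (0.661/0.0740)·ln[(0.661+0.0740·4.03)/(0.661+0.0740·0.645)] = 8.932·ln(0.9592/0.7087) = 2.704 mol/dm³.
Then C_D = (C_{A0}−C_A) − C_U = 3.385 − 2.704 = 0.6817 mol/dm³.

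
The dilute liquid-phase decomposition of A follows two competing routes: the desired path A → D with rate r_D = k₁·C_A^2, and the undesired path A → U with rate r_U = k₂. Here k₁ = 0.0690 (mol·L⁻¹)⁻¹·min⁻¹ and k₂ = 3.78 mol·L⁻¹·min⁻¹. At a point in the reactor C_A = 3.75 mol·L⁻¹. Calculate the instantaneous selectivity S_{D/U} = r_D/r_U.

S_{D/U} = r_D/r_U = (k₁·C_A^2)/(k₂) = (k₁/k₂)·C_A^2.
= (0.0690×3.750^2) / (3.78) = 0.9703/3.780 = 0.257.
Since the desired path is higher order in A, keeping C_A high (PFR or concentrated feed) favours D.

0.257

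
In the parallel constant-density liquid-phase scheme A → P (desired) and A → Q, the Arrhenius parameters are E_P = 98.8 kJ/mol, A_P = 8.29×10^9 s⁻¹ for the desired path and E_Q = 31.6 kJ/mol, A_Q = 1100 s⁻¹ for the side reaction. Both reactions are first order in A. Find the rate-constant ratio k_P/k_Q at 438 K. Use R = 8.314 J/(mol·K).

0.0729

k_P/k_Q = (A_P/A_Q)·exp[−(E_P−E_Q)/(RT)] = (A_P/A_Q)·exp[(E_Q−E_P)/(RT)].
(E_Q−E_P)/(RT) = (31.6−98.8)×10³/(8.314×438) = -67200/3642 = -18.45.
k_P/k_Q = (8.29×10^9/1100)·exp(-18.45) = 7.536×10^6 × 9.675×10^-9 = 0.0729.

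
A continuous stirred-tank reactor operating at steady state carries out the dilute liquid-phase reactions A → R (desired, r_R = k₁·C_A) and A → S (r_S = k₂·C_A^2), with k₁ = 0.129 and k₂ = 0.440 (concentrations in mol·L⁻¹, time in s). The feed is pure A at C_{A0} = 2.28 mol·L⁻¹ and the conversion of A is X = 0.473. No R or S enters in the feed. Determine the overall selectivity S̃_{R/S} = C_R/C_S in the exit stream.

0.244

Exit C_A = C_{A0}(1−X) = 2.28×0.527 = 1.202 mol·L⁻¹.
In a CSTR the entire volume is at exit conditions, so r_R = 0.129×1.202 = 0.1550 and r_S = 0.440×1.202^2 = 0.6352.
Overall selectivity = C_R/C_S = r_Rτ/(r_Sτ) = r_R/r_S = 0.244.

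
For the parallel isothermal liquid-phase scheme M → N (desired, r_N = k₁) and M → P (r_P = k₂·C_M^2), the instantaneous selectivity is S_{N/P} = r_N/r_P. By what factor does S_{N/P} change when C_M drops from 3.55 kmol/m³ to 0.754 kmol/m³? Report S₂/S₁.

22.2

S_{N/P} = (k₁/k₂)·C_M^-2, so S₂/S₁ = (C_{M,2}/C_{M,1})^-2.
= (0.754/3.55)^(-2) = (0.2124)^(-2) = 22.2.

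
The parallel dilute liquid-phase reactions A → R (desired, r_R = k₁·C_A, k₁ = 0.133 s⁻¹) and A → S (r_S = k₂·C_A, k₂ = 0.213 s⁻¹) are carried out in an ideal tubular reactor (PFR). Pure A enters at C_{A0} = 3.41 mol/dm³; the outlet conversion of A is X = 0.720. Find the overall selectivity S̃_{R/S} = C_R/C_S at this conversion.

0.624

C_A = C_{A0}(1−X) = 0.9548 mol/dm³.
Both paths are first order in A, so the instantaneous fraction to R is constant: dC_R/d(−C_A) = k₁/(k₁+k₂) = 0.3844.
C_R = 0.3844·(C_{A0}−C_A) = 0.3844×2.455 = 0.944 mol/dm³.
C_S = (C_{A0}−C_A)−C_R = 1.511 mol/dm³; S̃_{R/S} = 0.9438/1.511 = 0.624.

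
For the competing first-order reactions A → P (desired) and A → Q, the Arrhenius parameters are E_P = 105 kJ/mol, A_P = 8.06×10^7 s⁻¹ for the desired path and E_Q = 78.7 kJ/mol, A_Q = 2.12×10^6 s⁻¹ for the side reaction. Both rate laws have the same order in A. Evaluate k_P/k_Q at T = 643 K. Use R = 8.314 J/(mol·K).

0.278

Since both paths have the same order in A, the concentration cancels and S_{P/Q} = k_P/k_Q = (A_P/A_Q)·exp[(E_Q−E_P)/(RT)].
(E_Q−E_P)/(RT) = (78.7−105)×10³/(8.314×643) = -26300/5346 = -4.920.
k_P/k_Q = (8.06×10^7/2.12×10^6)·exp(-4.920) = 38.02 × 0.007302 = 0.278.
Since E_P > E_Q, raising the temperature improves selectivity toward P.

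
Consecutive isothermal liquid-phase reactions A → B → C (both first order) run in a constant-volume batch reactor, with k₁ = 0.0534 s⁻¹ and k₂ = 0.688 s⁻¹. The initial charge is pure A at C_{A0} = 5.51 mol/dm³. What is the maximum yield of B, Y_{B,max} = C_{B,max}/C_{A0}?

At the optimum, C_{B,max}/C_{A0} = (k₁/k₂)^[k₂/(k₂−k₁)].
= (0.0534/0.688)^(0.688/(0.688−0.0534)) = (0.07762)^(1.084) = 0.06260.

0.0626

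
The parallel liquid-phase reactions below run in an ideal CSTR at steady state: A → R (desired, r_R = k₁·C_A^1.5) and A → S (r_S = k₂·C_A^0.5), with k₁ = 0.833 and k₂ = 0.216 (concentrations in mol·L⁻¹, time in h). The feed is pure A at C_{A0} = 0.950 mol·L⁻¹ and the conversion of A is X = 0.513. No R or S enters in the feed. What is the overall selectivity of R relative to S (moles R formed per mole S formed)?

1.78

Exit C_A = C_{A0}(1−X) = 0.950×0.487 = 0.4626 mol·L⁻¹.
In a CSTR the entire volume is at exit conditions, so r_R = 0.833×0.4626^1.5 = 0.2621 and r_S = 0.216×0.4626^0.5 = 0.1469.
Overall selectivity = C_R/C_S = r_Rτ/(r_Sτ) = r_R/r_S = 1.78.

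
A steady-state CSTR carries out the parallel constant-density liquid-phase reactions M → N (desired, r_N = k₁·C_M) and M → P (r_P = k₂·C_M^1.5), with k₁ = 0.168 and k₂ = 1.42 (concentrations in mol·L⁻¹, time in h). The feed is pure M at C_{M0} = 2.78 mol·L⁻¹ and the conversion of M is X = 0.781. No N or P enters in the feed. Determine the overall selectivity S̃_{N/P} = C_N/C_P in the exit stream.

Exit C_M = C_{M0}(1−X) = 2.78×0.219 = 0.6088 mol·L⁻¹.
A CSTR operates uniformly at the exit composition, giving r_N = 0.1023 and r_P = 0.6746 (each k·C_M^n at C_M = 0.6088).
Overall selectivity = C_N/C_P = r_Nτ/(r_Pτ) = r_N/r_P = 0.152.

0.152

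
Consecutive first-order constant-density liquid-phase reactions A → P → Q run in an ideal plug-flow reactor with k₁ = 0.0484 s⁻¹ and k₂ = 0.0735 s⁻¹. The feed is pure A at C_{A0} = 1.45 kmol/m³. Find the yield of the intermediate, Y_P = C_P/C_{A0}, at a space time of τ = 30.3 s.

Solving the coupled first-order balances gives C_P(τ) = [k₁/(k₂−k₁)]·C_{A0}·(e^(−k₁τ) − e^(−k₂τ)).
e^(−k₁τ) = e^(−0.0484×30.3) = e^(−1.467) = 0.2307; e^(−k₂τ) = e^(−2.227) = 0.1078.
C_P = 0.0484×1.45/(0.0735−0.0484) × (0.2307−0.1078) = 2.796×0.1229 = 0.3436 kmol/m³.
Y_P = C_P/C_{A0} = 0.3436/1.45 = 0.237.

0.237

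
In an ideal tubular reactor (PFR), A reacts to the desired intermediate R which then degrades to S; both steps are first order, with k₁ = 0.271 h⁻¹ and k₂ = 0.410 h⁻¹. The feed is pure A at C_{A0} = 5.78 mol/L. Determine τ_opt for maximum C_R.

2.98 h

The intermediate peaks when r₁ = r₂, i.e. k₁e^(−k₁τ) = k₂e^(−k₂τ), giving τ_opt = ln(k₂/k₁)/(k₂−k₁).
= ln(0.410/0.271)/(0.410−0.271) = ln(1.513)/0.1390 = 0.4140/0.1390 = 2.98 h.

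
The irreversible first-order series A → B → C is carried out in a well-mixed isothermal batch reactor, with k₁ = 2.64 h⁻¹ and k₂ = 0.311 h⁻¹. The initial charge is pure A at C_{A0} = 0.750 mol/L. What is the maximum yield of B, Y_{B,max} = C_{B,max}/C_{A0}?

0.752

At the optimum, C_{B,max}/C_{A0} = (k₁/k₂)^[k₂/(k₂−k₁)].
= (2.64/0.311)^(0.311/(0.311−2.64)) = (8.489)^(-0.1335) = 0.7516.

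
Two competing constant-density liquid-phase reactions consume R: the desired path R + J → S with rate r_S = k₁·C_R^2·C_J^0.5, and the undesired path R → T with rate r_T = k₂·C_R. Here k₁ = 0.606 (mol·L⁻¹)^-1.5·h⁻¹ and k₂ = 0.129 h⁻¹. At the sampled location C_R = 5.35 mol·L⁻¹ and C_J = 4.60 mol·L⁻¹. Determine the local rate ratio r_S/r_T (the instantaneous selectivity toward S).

53.9

S_{S/T} = r_S/r_T = (k₁·C_R^2·C_J^0.5)/(k₂·C_R) = (k₁/k₂)·C_R·C_J^0.5.
= (0.606×5.350^2×4.600^0.5) / (0.129×5.350) = 37.20/0.6901 = 53.9.
Since the desired path is higher order in R, keeping C_R high (PFR or concentrated feed) favours S.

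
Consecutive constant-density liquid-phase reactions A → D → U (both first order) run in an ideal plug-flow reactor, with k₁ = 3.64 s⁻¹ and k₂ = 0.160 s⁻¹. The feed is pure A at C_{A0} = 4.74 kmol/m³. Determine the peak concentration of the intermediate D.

Evaluating C_D at τ_opt = ln(k₂/k₁)/(k₂−k₁) gives C_{D,max}/C_{A0} = (k₁/k₂)^[k₂/(k₂−k₁)].
= (3.64/0.160)^(0.160/(0.160−3.64)) = (22.75)^(-0.04598) = 0.8662.
C_{D,max} = 0.8662×4.74 = 4.11 kmol/m³.

4.11 kmol/m³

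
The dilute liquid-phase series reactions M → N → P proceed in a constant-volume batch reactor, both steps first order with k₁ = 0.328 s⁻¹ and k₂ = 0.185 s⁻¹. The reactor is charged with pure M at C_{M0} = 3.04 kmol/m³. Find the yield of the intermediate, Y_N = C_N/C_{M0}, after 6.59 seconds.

0.414

The intermediate concentration in a first-order A→B→C sequence is C_N = k₁C_{M0}(e^(−k₁t) − e^(−k₂t))/(k₂−k₁).
e^(−k₁t) = e^(−0.328×6.59) = e^(−2.162) = 0.1151; e^(−k₂t) = e^(−1.219) = 0.2955.
C_N = 0.328×3.04/(0.185−0.328) × (0.1151−0.2955) = (-6.973)×(-0.1803) = 1.257 kmol/m³.
Y_N = C_N/C_{M0} = 1.257/3.04 = 0.414.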